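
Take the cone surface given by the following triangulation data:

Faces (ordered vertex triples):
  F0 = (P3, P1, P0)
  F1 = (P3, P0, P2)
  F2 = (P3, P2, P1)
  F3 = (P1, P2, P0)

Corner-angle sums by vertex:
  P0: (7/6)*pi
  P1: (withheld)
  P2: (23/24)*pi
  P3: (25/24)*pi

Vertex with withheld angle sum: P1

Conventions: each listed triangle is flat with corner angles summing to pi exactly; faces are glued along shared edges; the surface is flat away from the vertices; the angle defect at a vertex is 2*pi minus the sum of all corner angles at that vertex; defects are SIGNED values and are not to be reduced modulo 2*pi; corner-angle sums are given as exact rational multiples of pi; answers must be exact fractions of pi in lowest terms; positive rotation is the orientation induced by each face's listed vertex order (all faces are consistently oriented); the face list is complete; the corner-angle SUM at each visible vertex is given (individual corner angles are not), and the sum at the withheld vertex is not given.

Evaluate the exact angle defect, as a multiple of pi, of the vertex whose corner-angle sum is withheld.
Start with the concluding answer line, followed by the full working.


Answer: defect(P1) = (7/6)*pi

V = 4, E = 6, F = 4; chi = V - E + F = 2
Gauss-Bonnet: total defect = 2*pi*chi = 4*pi; visible defects sum to (17/6)*pi


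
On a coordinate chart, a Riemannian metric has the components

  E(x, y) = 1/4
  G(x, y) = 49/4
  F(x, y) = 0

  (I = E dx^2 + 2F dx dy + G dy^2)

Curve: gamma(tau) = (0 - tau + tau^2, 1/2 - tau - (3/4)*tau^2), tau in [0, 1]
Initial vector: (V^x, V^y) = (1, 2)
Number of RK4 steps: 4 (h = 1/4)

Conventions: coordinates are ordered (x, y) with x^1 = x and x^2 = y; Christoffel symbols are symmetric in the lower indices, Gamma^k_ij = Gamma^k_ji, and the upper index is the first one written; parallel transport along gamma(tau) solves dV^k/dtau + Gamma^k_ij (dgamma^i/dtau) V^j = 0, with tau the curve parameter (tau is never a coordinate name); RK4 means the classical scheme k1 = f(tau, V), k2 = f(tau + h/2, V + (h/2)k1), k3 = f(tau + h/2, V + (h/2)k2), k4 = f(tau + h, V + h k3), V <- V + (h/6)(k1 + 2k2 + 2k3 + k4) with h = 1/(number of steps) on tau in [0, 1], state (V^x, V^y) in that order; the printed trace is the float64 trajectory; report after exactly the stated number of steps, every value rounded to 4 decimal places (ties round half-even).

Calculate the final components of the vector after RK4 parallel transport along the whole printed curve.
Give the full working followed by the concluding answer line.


gamma'(tau) = (-1 + 2*tau, -1 - (3/2)*tau); f(tau, V)^k = -Gamma^k_ij(gamma(tau)) gamma'^i(tau) V^j; h = 1/4; intermediate values shown to 6 dp
curve data and Christoffel symbols at the stage parameters:
  tau = 0.000000: gamma = (0.000000, 0.500000), gamma' = (-1.000000, -1.000000); Gamma_xxx = 0.000000, Gamma_xxy = 0.000000, Gamma_xyy = 0.000000, Gamma_yxx = 0.000000, Gamma_yxy = 0.000000, Gamma_yyy = 0.000000
  tau = 0.125000: gamma = (-0.109375, 0.363281), gamma' = (-0.750000, -1.187500); Gamma_xxx = 0.000000, Gamma_xxy = 0.000000, Gamma_xyy = 0.000000, Gamma_yxx = 0.000000, Gamma_yxy = 0.000000, Gamma_yyy = 0.000000
  tau = 0.250000: gamma = (-0.187500, 0.203125), gamma' = (-0.500000, -1.375000); Gamma_xxx = 0.000000, Gamma_xxy = 0.000000, Gamma_xyy = 0.000000, Gamma_yxx = 0.000000, Gamma_yxy = 0.000000, Gamma_yyy = 0.000000
  tau = 0.375000: gamma = (-0.234375, 0.019531), gamma' = (-0.250000, -1.562500); Gamma_xxx = 0.000000, Gamma_xxy = 0.000000, Gamma_xyy = 0.000000, Gamma_yxx = 0.000000, Gamma_yxy = 0.000000, Gamma_yyy = 0.000000
  tau = 0.500000: gamma = (-0.250000, -0.187500), gamma' = (0.000000, -1.750000); Gamma_xxx = 0.000000, Gamma_xxy = 0.000000, Gamma_xyy = 0.000000, Gamma_yxx = 0.000000, Gamma_yxy = 0.000000, Gamma_yyy = 0.000000
  tau = 0.625000: gamma = (-0.234375, -0.417969), gamma' = (0.250000, -1.937500); Gamma_xxx = 0.000000, Gamma_xxy = 0.000000, Gamma_xyy = 0.000000, Gamma_yxx = 0.000000, Gamma_yxy = 0.000000, Gamma_yyy = 0.000000
  tau = 0.750000: gamma = (-0.187500, -0.671875), gamma' = (0.500000, -2.125000); Gamma_xxx = 0.000000, Gamma_xxy = 0.000000, Gamma_xyy = 0.000000, Gamma_yxx = 0.000000, Gamma_yxy = 0.000000, Gamma_yyy = 0.000000
  tau = 0.875000: gamma = (-0.109375, -0.949219), gamma' = (0.750000, -2.312500); Gamma_xxx = 0.000000, Gamma_xxy = 0.000000, Gamma_xyy = 0.000000, Gamma_yxx = 0.000000, Gamma_yxy = 0.000000, Gamma_yyy = 0.000000
  tau = 1.000000: gamma = (0.000000, -1.250000), gamma' = (1.000000, -2.500000); Gamma_xxx = 0.000000, Gamma_xxy = 0.000000, Gamma_xyy = 0.000000, Gamma_yxx = 0.000000, Gamma_yxy = 0.000000, Gamma_yyy = 0.000000
step 0: V^x = 1.0000, V^y = 2.0000
step 1: k1 = (0.000000, 0.000000), k2 = (0.000000, 0.000000), k3 = (0.000000, 0.000000), k4 = (0.000000, 0.000000); V <- V + (h/6)(k1 + 2k2 + 2k3 + k4): V^x = 1.0000, V^y = 2.0000
step 2: k1 = (0.000000, 0.000000), k2 = (0.000000, 0.000000), k3 = (0.000000, 0.000000), k4 = (0.000000, 0.000000); V <- V + (h/6)(k1 + 2k2 + 2k3 + k4): V^x = 1.0000, V^y = 2.0000
step 3: k1 = (0.000000, 0.000000), k2 = (0.000000, 0.000000), k3 = (0.000000, 0.000000), k4 = (0.000000, 0.000000); V <- V + (h/6)(k1 + 2k2 + 2k3 + k4): V^x = 1.0000, V^y = 2.0000
step 4: k1 = (0.000000, 0.000000), k2 = (0.000000, 0.000000), k3 = (0.000000, 0.000000), k4 = (0.000000, 0.000000); V <- V + (h/6)(k1 + 2k2 + 2k3 + k4): V^x = 1.0000, V^y = 2.0000

Answer: V^x = 1.0000, V^y = 2.0000


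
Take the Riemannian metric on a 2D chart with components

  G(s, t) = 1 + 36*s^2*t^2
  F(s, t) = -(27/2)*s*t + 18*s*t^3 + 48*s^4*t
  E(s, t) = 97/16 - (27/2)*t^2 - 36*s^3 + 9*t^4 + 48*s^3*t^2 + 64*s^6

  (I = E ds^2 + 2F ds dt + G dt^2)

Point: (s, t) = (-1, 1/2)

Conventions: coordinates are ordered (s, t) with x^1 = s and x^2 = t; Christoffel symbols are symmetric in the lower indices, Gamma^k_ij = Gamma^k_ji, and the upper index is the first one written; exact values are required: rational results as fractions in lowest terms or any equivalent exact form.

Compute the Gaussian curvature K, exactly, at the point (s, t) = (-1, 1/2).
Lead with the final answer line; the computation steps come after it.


Answer: K = -2448/160801

E = 365/4, F = 57/2, G = 10, EG - F^2 = 401/4 at the point
E_s = -456, E_t = -57, F_s = -201/2, F_t = 48, G_s = -18, G_t = 36
E_tt = -96, F_st = -192, G_ss = 18
By Brioschi, K is (det M1 - det M2) divided by (EG - F^2) squared.
M1 = [[-E_tt/2 + F_st - G_ss/2, E_s/2, F_s - E_t/2], [F_t - G_s/2, E, F], [G_t/2, F, G]] = [[-153, -228, -72], [57, 365/4, 57/2], [18, 57/2, 10]]; det M1 = -4185/4
M2 = [[0, E_t/2, G_s/2], [E_t/2, E, F], [G_s/2, F, G]] = [[0, -57/2, -9], [-57/2, 365/4, 57/2], [-9, 57/2, 10]]; det M2 = -3573/4
det M1 - det M2 = -153; K = -153 / (401/4)^2 = -2448/160801


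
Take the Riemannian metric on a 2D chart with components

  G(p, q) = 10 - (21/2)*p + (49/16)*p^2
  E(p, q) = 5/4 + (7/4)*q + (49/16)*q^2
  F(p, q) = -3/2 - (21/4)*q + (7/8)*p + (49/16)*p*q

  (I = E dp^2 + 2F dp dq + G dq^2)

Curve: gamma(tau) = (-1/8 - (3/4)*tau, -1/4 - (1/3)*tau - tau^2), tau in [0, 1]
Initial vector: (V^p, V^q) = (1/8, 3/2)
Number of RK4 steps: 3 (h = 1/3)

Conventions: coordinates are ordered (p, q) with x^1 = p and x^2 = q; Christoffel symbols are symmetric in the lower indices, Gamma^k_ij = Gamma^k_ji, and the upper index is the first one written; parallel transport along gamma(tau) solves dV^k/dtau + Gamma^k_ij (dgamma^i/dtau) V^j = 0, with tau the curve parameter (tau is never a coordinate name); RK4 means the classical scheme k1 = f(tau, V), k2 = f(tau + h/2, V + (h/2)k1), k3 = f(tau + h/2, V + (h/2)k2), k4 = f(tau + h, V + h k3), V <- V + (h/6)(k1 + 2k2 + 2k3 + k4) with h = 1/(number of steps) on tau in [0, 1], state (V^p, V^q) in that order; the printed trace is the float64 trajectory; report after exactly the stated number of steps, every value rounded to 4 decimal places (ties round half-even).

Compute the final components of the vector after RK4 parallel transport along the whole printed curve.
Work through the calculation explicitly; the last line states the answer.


gamma'(tau) = (-3/4, -1/3 - 2*tau); f(tau, V)^k = -Gamma^k_ij(gamma(tau)) gamma'^i(tau) V^j; h = 1/3; intermediate values shown to 6 dp
curve data and Christoffel symbols at the stage parameters:
  tau = 0.000000: gamma = (-0.125000, -0.250000), gamma' = (-0.750000, -0.333333); Gamma_ppp = 0.000000, Gamma_ppq = 0.009624, Gamma_pqq = 0.000000, Gamma_qpp = 0.000000, Gamma_qpq = -0.495660, Gamma_qqq = 0.000000
  tau = 0.166667: gamma = (-0.250000, -0.333333), gamma' = (-0.750000, -0.666667); Gamma_ppp = 0.000000, Gamma_ppq = -0.011372, Gamma_pqq = 0.000000, Gamma_qpp = 0.000000, Gamma_qpq = -0.469115, Gamma_qqq = 0.000000
  tau = 0.333333: gamma = (-0.375000, -0.472222), gamma' = (-0.750000, -1.000000); Gamma_ppp = 0.000000, Gamma_ppq = -0.039461, Gamma_pqq = 0.000000, Gamma_qpp = 0.000000, Gamma_qpq = -0.442043, Gamma_qqq = 0.000000
  tau = 0.500000: gamma = (-0.500000, -0.666667), gamma' = (-0.750000, -1.333333); Gamma_ppp = 0.000000, Gamma_ppq = -0.070879, Gamma_pqq = 0.000000, Gamma_qpp = 0.000000, Gamma_qpq = -0.411982, Gamma_qqq = 0.000000
  tau = 0.666667: gamma = (-0.625000, -0.916667), gamma' = (-0.750000, -1.666667); Gamma_ppp = 0.000000, Gamma_ppq = -0.101818, Gamma_pqq = 0.000000, Gamma_qpp = 0.000000, Gamma_qpq = -0.377494, Gamma_qqq = 0.000000
  tau = 0.833333: gamma = (-0.750000, -1.222222), gamma' = (-0.750000, -2.000000); Gamma_ppp = 0.000000, Gamma_ppq = -0.128707, Gamma_pqq = 0.000000, Gamma_qpp = 0.000000, Gamma_qpq = -0.338674, Gamma_qqq = 0.000000
  tau = 1.000000: gamma = (-0.875000, -1.583333), gamma' = (-0.750000, -2.333333); Gamma_ppp = 0.000000, Gamma_ppq = -0.148899, Gamma_pqq = 0.000000, Gamma_qpp = 0.000000, Gamma_qpq = -0.297115, Gamma_qqq = 0.000000
step 0: V^p = 0.1250, V^q = 1.5000
step 1: k1 = (0.011229, -0.578270), k2 = (-0.012934, -0.533523), k3 = (-0.012967, -0.534888), k4 = (-0.043878, -0.491532); V <- V + (h/6)(k1 + 2k2 + 2k3 + k4): V^p = 0.1203, V^q = 1.3219
step 2: k1 = (-0.043868, -0.491419), k2 = (-0.076593, -0.445198), k3 = (-0.076487, -0.444582), k4 = (-0.105714, -0.391939); V <- V + (h/6)(k1 + 2k2 + 2k3 + k4): V^p = 0.0950, V^q = 1.1739
step 3: k1 = (-0.105763, -0.392122), k2 = (-0.126924, -0.333981), k3 = (-0.126951, -0.334054), k4 = (-0.136961, -0.273294); V <- V + (h/6)(k1 + 2k2 + 2k3 + k4): V^p = 0.0533, V^q = 1.0627

Answer: V^p = 0.0533, V^q = 1.0627


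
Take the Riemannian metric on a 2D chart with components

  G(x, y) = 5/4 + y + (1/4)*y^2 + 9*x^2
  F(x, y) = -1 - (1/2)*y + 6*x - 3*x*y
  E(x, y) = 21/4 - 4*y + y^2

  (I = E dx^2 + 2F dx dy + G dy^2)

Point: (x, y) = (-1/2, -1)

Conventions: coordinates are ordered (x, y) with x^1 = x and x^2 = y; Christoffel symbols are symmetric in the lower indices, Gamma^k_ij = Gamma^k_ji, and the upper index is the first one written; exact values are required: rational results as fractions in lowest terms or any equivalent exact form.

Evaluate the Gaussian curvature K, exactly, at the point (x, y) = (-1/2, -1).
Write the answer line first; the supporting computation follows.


Answer: K = -992/289

E = 41/4, F = -5, G = 11/4, EG - F^2 = 51/16 at the point
E_x = 0, E_y = -6, F_x = 9, F_y = 1, G_x = -9, G_y = 1/2
E_yy = 2, F_xy = -3, G_xx = 18
The intrinsic route: Brioschi's K = (det M1 - det M2)/(EG - F^2)^2.
M1 = [[-E_yy/2 + F_xy - G_xx/2, E_x/2, F_x - E_y/2], [F_y - G_x/2, E, F], [G_y/2, F, G]] = [[-13, 0, 12], [11/2, 41/4, -5], [1/4, -5, 11/4]]; det M1 = -6435/16
M2 = [[0, E_y/2, G_x/2], [E_y/2, E, F], [G_x/2, F, G]] = [[0, -3, -9/2], [-3, 41/4, -5], [-9/2, -5, 11/4]]; det M2 = -5877/16
det M1 - det M2 = -279/8; K = -279/8 / (51/16)^2 = -992/289


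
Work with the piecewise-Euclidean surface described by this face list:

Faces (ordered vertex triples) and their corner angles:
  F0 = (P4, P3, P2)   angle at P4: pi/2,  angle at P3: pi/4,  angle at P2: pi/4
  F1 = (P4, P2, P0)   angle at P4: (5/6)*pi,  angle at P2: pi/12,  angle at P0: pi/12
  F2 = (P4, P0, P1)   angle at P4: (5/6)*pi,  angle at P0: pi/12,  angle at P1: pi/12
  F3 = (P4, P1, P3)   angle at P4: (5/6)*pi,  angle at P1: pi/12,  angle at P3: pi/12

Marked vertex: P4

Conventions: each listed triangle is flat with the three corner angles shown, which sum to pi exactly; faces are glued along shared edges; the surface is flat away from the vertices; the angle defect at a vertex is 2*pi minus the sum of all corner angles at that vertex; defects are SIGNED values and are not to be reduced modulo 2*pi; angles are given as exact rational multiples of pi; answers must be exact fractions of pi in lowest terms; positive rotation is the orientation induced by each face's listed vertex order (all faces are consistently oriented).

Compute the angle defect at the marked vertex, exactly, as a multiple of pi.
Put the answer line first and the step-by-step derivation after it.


Answer: defect(P4) = -pi

Sum of corner angles at P4: 3*pi
defect = 2*pi - 3*pi


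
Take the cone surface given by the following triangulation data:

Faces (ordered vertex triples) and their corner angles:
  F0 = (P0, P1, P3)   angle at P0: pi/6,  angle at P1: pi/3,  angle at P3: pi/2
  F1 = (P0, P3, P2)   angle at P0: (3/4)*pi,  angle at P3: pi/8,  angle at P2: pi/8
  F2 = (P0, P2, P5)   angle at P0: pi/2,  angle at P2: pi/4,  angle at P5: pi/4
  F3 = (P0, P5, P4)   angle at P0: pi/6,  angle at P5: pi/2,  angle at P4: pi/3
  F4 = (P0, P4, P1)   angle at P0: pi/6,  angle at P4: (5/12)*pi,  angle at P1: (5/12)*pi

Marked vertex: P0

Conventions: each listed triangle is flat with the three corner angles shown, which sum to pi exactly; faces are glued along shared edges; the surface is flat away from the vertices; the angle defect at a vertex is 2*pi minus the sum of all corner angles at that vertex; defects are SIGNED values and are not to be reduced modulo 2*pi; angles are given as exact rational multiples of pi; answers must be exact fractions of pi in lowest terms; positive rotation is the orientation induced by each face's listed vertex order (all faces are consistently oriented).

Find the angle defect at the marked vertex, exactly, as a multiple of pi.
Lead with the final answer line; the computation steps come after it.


Answer: defect(P0) = pi/4

Sum of corner angles at P0: (7/4)*pi
defect = 2*pi - (7/4)*pi


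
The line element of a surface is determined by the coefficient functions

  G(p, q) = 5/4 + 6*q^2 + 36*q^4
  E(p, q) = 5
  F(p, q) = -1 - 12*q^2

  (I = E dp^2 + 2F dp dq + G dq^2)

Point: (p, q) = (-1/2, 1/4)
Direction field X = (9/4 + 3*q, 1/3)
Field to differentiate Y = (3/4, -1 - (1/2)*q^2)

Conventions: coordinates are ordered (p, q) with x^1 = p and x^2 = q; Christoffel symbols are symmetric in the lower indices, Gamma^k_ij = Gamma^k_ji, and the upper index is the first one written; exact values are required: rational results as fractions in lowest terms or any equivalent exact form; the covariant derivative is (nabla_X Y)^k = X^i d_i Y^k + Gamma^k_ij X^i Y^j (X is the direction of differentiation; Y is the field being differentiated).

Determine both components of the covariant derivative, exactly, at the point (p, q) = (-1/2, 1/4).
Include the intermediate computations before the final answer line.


E = 5, F = -7/4, G = 113/64 at the point
E_p = 0, E_q = 0, F_p = 0, F_q = -6, G_p = 0, G_q = 21/4
EG - F^2 = 369/64;  g^inv = (64/369) * [[113/64, 7/4], [7/4, 5]]
first-kind symbols [ij,l] = (1/2)(d_i g_jl + d_j g_il - d_l g_ij): [pp,p] = E_p/2 = 0, [pp,q] = F_p - E_q/2 = 0, [pq,p] = E_q/2 = 0, [pq,q] = G_p/2 = 0, [qq,p] = F_q - G_p/2 = -6, [qq,q] = G_q/2 = 21/8
Gamma^p_ij = (G*[ij,p] - F*[ij,q])/(EG - F^2), Gamma^q_ij = (E*[ij,q] - F*[ij,p])/(EG - F^2)
Gamma_ppp = 0, Gamma_ppq = 0, Gamma_pqq = -128/123, Gamma_qpp = 0, Gamma_qpq = 0, Gamma_qqq = 56/123
X = (3, 1/3), Y = (3/4, -33/32) at the point

Answer: (nabla_X Y)^p = 44/123, (nabla_X Y)^q = -59/246


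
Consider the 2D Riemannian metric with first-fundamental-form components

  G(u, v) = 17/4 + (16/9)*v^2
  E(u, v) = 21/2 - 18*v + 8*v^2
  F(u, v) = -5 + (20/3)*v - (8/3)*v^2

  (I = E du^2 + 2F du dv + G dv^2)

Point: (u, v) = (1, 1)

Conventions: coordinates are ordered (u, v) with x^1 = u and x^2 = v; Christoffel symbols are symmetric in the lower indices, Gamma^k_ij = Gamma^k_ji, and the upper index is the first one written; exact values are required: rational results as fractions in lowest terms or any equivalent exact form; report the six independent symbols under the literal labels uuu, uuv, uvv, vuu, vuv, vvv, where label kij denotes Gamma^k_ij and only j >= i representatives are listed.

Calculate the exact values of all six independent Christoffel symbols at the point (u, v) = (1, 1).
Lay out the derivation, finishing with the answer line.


E = 1/2, F = -1, G = 217/36 at the point
E_u = 0, E_v = -2, F_u = 0, F_v = 4/3, G_u = 0, G_v = 32/9
EG - F^2 = 145/72;  g^inv = (72/145) * [[217/36, 1], [1, 1/2]]
first-kind symbols [ij,l] = (1/2)(d_i g_jl + d_j g_il - d_l g_ij): [uu,u] = E_u/2 = 0, [uu,v] = F_u - E_v/2 = 1, [uv,u] = E_v/2 = -1, [uv,v] = G_u/2 = 0, [vv,u] = F_v - G_u/2 = 4/3, [vv,v] = G_v/2 = 16/9
Gamma^u_ij = (G*[ij,u] - F*[ij,v])/(EG - F^2), Gamma^v_ij = (E*[ij,v] - F*[ij,u])/(EG - F^2)

Answer: Gamma_uuu = 72/145, Gamma_uuv = -434/145, Gamma_uvv = 424/87, Gamma_vuu = 36/145, Gamma_vuv = -72/145, Gamma_vvv = 32/29


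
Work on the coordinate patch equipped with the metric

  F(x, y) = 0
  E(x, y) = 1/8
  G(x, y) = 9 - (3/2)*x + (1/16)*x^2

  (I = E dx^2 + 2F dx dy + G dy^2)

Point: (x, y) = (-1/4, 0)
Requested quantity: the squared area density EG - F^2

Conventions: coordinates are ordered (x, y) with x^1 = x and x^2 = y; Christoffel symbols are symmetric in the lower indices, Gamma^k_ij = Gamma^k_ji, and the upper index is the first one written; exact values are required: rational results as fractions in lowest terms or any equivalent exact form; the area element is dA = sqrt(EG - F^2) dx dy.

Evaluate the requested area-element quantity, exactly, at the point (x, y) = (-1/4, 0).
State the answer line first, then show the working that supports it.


Answer: EG - F^2 = 2401/2048

E = 1/8, F = 0, G = 2401/256; EG - F^2 = 2401/2048


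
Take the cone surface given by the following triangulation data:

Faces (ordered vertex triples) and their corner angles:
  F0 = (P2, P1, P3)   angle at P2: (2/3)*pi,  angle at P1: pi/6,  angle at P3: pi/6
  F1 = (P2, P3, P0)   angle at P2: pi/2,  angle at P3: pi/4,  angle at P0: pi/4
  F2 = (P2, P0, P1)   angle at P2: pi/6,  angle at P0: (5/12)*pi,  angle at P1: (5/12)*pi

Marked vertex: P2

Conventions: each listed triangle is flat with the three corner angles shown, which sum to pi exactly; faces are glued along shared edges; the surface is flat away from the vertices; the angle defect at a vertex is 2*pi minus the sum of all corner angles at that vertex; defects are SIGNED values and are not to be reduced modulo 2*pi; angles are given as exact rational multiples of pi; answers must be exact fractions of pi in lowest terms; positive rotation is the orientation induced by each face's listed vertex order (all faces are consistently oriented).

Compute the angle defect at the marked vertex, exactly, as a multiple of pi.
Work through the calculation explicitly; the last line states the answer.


Sum of corner angles at P2: (4/3)*pi
defect = 2*pi - (4/3)*pi

Answer: defect(P2) = (2/3)*pi


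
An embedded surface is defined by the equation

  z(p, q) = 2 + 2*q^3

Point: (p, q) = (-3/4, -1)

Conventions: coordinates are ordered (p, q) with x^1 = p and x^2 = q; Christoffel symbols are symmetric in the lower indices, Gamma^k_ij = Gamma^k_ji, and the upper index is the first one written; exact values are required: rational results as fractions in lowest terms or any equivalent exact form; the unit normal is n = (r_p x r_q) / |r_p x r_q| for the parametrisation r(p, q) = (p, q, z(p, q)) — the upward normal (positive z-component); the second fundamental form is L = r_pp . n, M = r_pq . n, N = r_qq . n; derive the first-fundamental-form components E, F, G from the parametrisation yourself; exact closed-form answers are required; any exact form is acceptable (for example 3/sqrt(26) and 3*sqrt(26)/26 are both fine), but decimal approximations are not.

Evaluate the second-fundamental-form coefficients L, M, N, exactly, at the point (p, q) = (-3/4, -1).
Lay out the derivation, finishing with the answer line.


z_p = 0, z_q = 6, z_pp = 0, z_pq = 0, z_qq = -12
E = 1, F = 0, G = 37; answer radicand W^2 = 37
unnormalised second-form numerators: l = 0, m = 0, n = -12; L = l/sqrt(37), and similarly M = m/sqrt(W^2), N = n/sqrt(W^2)

Answer: L = 0, M = 0, N = -12*sqrt(37)/37


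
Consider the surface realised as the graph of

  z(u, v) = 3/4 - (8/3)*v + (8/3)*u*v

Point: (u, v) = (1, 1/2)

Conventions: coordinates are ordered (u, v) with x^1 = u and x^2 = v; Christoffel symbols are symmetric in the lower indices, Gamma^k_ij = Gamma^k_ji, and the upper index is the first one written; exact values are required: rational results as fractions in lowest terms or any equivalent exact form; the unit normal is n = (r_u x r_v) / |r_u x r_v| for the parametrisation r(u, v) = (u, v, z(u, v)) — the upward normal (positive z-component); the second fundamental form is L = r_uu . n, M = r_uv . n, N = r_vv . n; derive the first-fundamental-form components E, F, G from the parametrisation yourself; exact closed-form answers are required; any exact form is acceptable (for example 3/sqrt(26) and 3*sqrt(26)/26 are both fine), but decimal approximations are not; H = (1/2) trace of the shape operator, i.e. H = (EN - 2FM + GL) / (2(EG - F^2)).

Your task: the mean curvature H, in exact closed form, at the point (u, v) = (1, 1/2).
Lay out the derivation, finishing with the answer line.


z_u = 4/3, z_v = 0, z_uu = 0, z_uv = 8/3, z_vv = 0
E = 25/9, F = 0, G = 1; answer radicand W^2 = 25/9
unnormalised second-form numerators: l = 0, m = 8/3, n = 0; L = l/sqrt(25/9), and similarly M = m/sqrt(W^2), N = n/sqrt(W^2)
H = (E*n - 2*F*m + G*l) / (2*(EG - F^2)*sqrt(W^2)); E*n - 2*F*m + G*l = 0, EG - F^2 = 25/9, so H = (0)/sqrt(25/9)

Answer: H = 0


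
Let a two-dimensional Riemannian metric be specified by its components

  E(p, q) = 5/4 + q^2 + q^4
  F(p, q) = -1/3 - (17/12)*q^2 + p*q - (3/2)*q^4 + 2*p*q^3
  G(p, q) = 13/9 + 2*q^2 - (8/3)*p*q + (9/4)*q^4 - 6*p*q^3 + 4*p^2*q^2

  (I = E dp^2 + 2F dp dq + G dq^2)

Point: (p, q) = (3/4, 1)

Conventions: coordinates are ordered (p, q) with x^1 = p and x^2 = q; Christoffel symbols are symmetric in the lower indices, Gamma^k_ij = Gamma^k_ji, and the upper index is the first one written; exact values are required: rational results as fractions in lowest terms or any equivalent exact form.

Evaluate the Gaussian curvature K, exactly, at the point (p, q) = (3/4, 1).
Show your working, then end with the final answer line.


E = 13/4, F = -1, G = 13/9, EG - F^2 = 133/36 at the point
E_p = 0, E_q = 6, F_p = 3, F_q = -43/12, G_p = -8/3, G_q = 2
E_qq = 14, F_pq = 7, G_pp = 8
The intrinsic route: Brioschi's K = (det M1 - det M2)/(EG - F^2)^2.
M1 = [[-E_qq/2 + F_pq - G_pp/2, E_p/2, F_p - E_q/2], [F_q - G_p/2, E, F], [G_q/2, F, G]] = [[-4, 0, 0], [-9/4, 13/4, -1], [1, -1, 13/9]]; det M1 = -133/9
M2 = [[0, E_q/2, G_p/2], [E_q/2, E, F], [G_p/2, F, G]] = [[0, 3, -4/3], [3, 13/4, -1], [-4/3, -1, 13/9]]; det M2 = -97/9
det M1 - det M2 = -4; K = -4 / (133/36)^2 = -5184/17689

Answer: K = -5184/17689


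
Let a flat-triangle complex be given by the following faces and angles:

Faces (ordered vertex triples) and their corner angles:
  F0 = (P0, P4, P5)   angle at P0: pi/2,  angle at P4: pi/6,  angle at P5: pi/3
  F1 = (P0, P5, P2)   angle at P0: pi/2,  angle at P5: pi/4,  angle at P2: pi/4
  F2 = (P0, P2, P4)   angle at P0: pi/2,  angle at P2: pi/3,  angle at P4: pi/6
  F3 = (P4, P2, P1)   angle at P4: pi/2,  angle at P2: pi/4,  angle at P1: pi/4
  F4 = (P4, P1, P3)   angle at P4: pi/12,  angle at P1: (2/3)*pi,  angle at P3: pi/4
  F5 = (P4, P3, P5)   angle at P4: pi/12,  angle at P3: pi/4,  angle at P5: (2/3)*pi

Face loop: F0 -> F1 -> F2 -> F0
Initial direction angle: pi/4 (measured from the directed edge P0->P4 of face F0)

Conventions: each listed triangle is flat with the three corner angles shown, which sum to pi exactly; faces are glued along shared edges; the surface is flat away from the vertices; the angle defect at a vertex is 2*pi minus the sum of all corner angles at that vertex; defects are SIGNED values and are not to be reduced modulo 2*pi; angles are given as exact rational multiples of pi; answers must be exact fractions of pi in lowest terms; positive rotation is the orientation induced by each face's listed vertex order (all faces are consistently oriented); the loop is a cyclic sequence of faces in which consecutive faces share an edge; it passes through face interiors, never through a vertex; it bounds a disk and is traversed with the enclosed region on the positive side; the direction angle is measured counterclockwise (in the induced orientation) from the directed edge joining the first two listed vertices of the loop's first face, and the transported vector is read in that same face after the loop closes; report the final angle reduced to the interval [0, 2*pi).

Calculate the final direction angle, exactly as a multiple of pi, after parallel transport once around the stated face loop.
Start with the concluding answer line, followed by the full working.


Answer: final direction angle = (3/4)*pi

enclosed vertex P0: corner angles sum to (3/2)*pi, defect = 2*pi - (3/2)*pi = pi/2
the final direction is the initial angle plus the enclosed defects, taken mod 2*pi in the induced orientation
final angle = pi/4 + pi/2 = (3/4)*pi (mod 2*pi)


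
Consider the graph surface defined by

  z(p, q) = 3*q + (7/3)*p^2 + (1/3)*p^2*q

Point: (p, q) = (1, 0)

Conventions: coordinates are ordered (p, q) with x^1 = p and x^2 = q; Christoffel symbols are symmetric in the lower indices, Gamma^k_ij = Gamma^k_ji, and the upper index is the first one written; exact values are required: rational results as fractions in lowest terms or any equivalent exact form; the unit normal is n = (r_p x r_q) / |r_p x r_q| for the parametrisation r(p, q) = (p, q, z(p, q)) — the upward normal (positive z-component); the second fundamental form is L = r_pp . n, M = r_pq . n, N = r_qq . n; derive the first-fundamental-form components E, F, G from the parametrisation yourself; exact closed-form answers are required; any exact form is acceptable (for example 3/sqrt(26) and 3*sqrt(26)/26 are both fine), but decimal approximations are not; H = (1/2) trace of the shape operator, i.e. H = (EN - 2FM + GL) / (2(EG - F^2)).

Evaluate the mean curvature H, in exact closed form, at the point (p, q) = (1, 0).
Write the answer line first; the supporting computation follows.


Answer: H = 483*sqrt(305)/93025

z_p = 14/3, z_q = 10/3, z_pp = 14/3, z_pq = 2/3, z_qq = 0
E = 205/9, F = 140/9, G = 109/9; answer radicand W^2 = 305/9
unnormalised second-form numerators: l = 14/3, m = 2/3, n = 0; L = l/sqrt(305/9), and similarly M = m/sqrt(W^2), N = n/sqrt(W^2)
H = (E*n - 2*F*m + G*l) / (2*(EG - F^2)*sqrt(W^2)); E*n - 2*F*m + G*l = 322/9, EG - F^2 = 305/9, so H = (161/305)/sqrt(305/9)


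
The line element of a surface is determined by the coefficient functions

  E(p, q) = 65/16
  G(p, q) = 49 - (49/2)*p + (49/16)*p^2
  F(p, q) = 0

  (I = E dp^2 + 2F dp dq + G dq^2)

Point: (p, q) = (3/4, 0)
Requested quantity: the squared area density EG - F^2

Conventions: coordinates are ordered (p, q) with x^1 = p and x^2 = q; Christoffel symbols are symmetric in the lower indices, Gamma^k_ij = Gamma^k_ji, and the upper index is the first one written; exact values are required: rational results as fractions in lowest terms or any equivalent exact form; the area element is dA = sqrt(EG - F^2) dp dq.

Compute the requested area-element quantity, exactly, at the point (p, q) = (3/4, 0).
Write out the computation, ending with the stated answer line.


E = 65/16, F = 0, G = 8281/256; EG - F^2 = 538265/4096

Answer: EG - F^2 = 538265/4096


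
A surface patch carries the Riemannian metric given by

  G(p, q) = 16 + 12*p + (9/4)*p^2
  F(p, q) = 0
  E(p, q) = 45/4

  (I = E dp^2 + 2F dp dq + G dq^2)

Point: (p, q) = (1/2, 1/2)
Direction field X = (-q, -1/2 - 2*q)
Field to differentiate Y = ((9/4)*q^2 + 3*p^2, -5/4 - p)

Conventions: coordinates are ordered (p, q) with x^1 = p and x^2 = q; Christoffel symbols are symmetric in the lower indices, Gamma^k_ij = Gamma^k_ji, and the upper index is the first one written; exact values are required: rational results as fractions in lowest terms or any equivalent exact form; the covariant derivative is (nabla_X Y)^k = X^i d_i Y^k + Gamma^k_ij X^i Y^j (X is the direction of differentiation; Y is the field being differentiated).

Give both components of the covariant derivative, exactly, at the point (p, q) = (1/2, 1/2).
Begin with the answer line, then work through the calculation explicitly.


Answer: (nabla_X Y)^p = -523/80, (nabla_X Y)^q = 47/304

E = 45/4, F = 0, G = 361/16 at the point
E_p = 0, E_q = 0, F_p = 0, F_q = 0, G_p = 57/4, G_q = 0
EG - F^2 = 16245/64;  g^inv = (64/16245) * [[361/16, 0], [0, 45/4]]
first-kind symbols [ij,l] = (1/2)(d_i g_jl + d_j g_il - d_l g_ij): [pp,p] = E_p/2 = 0, [pp,q] = F_p - E_q/2 = 0, [pq,p] = E_q/2 = 0, [pq,q] = G_p/2 = 57/8, [qq,p] = F_q - G_p/2 = -57/8, [qq,q] = G_q/2 = 0
Gamma^p_ij = (G*[ij,p] - F*[ij,q])/(EG - F^2), Gamma^q_ij = (E*[ij,q] - F*[ij,p])/(EG - F^2)
Gamma_ppp = 0, Gamma_ppq = 0, Gamma_pqq = -19/30, Gamma_qpp = 0, Gamma_qpq = 6/19, Gamma_qqq = 0
X = (-1/2, -3/2), Y = (21/16, -7/4) at the point


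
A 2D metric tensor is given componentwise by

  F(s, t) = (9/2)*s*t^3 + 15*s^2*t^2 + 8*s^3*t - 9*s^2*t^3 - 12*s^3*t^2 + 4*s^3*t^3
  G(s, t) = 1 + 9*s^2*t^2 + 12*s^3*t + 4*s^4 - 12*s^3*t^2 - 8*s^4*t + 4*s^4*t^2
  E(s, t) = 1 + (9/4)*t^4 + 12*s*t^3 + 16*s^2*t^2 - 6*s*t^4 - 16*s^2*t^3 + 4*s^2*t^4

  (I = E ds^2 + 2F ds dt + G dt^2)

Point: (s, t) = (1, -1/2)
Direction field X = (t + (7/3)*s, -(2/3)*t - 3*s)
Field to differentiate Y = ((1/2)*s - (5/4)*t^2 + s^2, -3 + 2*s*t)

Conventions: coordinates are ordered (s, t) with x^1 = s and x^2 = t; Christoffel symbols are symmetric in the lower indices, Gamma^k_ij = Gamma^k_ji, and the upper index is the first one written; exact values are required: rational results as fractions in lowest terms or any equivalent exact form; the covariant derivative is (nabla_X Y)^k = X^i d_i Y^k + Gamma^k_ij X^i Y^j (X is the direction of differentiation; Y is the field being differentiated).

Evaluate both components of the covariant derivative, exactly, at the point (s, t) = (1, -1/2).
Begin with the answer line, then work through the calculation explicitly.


Answer: (nabla_X Y)^s = 152083/11928, (nabla_X Y)^t = -22789/1491

E = 353/64, F = -51/16, G = 13/4 at the point
E_s = 85/8, E_t = -153/8, F_s = -213/16, F_t = 37/8, G_s = 27/2, G_t = 3
EG - F^2 = 497/64;  g^inv = (64/497) * [[13/4, 51/16], [51/16, 353/64]]
first-kind symbols [ij,l] = (1/2)(d_i g_jl + d_j g_il - d_l g_ij): [ss,s] = E_s/2 = 85/16, [ss,t] = F_s - E_t/2 = -15/4, [st,s] = E_t/2 = -153/16, [st,t] = G_s/2 = 27/4, [tt,s] = F_t - G_s/2 = -17/8, [tt,t] = G_t/2 = 3/2
Gamma^s_ij = (G*[ij,s] - F*[ij,t])/(EG - F^2), Gamma^t_ij = (E*[ij,t] - F*[ij,s])/(EG - F^2)
Gamma_sss = 340/497, Gamma_sst = -612/497, Gamma_stt = -136/497, Gamma_tss = -240/497, Gamma_tst = 432/497, Gamma_ttt = 96/497
X = (11/6, -8/3), Y = (19/16, -4) at the point


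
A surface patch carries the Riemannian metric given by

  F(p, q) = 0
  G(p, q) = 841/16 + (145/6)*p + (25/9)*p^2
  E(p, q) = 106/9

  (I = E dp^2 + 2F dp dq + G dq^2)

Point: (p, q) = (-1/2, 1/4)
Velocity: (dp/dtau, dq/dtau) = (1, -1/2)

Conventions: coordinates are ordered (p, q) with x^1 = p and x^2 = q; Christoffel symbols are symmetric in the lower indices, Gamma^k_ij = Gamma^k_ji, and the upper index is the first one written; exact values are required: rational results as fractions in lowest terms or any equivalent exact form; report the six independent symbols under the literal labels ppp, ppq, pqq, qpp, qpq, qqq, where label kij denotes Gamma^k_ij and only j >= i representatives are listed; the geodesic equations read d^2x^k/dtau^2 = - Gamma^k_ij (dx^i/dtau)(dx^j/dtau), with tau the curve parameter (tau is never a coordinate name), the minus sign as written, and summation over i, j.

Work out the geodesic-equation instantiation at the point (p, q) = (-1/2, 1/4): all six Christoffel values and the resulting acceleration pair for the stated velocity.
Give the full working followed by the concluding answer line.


E = 106/9, F = 0, G = 5929/144 at the point
E_p = 0, E_q = 0, F_p = 0, F_q = 0, G_p = 385/18, G_q = 0
EG - F^2 = 314237/648;  g^inv = (648/314237) * [[5929/144, 0], [0, 106/9]]
first-kind symbols [ij,l] = (1/2)(d_i g_jl + d_j g_il - d_l g_ij): [pp,p] = E_p/2 = 0, [pp,q] = F_p - E_q/2 = 0, [pq,p] = E_q/2 = 0, [pq,q] = G_p/2 = 385/36, [qq,p] = F_q - G_p/2 = -385/36, [qq,q] = G_q/2 = 0
Gamma^p_ij = (G*[ij,p] - F*[ij,q])/(EG - F^2), Gamma^q_ij = (E*[ij,q] - F*[ij,p])/(EG - F^2)
Gamma_ppp = 0, Gamma_ppq = 0, Gamma_pqq = -385/424, Gamma_qpp = 0, Gamma_qpq = 20/77, Gamma_qqq = 0
d^2p/dtau^2 = -(Gamma_ppp*(1)^2 + 2*Gamma_ppq*(1)*(-1/2) + Gamma_pqq*(-1/2)^2) = 385/1696
d^2q/dtau^2 = -(Gamma_qpp*(1)^2 + 2*Gamma_qpq*(1)*(-1/2) + Gamma_qqq*(-1/2)^2) = 20/77

Answer: Gamma_ppp = 0, Gamma_ppq = 0, Gamma_pqq = -385/424, Gamma_qpp = 0, Gamma_qpq = 20/77, Gamma_qqq = 0; accelerations (d^2p/dtau^2, d^2q/dtau^2) = (385/1696, 20/77)


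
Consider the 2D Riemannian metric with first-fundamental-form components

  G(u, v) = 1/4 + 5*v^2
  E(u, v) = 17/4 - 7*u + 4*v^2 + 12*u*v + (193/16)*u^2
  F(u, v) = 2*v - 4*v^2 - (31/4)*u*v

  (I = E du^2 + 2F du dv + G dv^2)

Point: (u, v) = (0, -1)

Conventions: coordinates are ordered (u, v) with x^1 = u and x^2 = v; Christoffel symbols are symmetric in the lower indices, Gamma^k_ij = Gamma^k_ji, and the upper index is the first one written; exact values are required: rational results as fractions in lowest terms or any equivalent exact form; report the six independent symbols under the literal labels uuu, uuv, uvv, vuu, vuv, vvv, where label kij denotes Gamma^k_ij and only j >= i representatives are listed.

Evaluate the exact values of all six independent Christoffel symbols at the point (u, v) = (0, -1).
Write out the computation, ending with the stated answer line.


E = 33/4, F = -6, G = 21/4 at the point
E_u = -19, E_v = -8, F_u = 31/4, F_v = 10, G_u = 0, G_v = -10
EG - F^2 = 117/16;  g^inv = (16/117) * [[21/4, 6], [6, 33/4]]
first-kind symbols [ij,l] = (1/2)(d_i g_jl + d_j g_il - d_l g_ij): [uu,u] = E_u/2 = -19/2, [uu,v] = F_u - E_v/2 = 47/4, [uv,u] = E_v/2 = -4, [uv,v] = G_u/2 = 0, [vv,u] = F_v - G_u/2 = 10, [vv,v] = G_v/2 = -5
Gamma^u_ij = (G*[ij,u] - F*[ij,v])/(EG - F^2), Gamma^v_ij = (E*[ij,v] - F*[ij,u])/(EG - F^2)

Answer: Gamma_uuu = 110/39, Gamma_uuv = -112/39, Gamma_uvv = 40/13, Gamma_vuu = 71/13, Gamma_vuv = -128/39, Gamma_vvv = 100/39


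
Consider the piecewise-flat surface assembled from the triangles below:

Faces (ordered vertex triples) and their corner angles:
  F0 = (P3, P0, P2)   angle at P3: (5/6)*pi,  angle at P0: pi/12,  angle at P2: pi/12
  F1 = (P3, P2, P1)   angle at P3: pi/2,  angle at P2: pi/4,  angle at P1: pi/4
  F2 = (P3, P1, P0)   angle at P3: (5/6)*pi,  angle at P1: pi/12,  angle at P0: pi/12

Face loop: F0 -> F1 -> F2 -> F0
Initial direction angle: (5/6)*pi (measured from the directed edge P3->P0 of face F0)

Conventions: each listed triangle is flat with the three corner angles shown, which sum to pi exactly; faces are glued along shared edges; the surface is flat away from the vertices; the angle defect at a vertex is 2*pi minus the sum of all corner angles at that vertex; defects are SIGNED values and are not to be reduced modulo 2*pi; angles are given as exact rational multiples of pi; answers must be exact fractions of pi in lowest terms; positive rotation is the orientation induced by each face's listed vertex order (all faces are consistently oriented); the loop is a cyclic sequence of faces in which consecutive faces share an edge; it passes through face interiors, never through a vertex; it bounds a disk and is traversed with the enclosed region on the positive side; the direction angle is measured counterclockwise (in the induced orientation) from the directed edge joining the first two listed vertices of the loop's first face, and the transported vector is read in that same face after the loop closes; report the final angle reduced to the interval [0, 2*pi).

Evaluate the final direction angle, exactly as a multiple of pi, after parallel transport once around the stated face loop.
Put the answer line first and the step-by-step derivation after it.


Answer: final direction angle = (2/3)*pi

enclosed vertex P3: corner angles sum to (13/6)*pi, defect = 2*pi - (13/6)*pi = -pi/6
adding the enclosed defects to the starting angle (mod 2*pi, induced orientation) gives the holonomy
final angle = (5/6)*pi - pi/6 = (2/3)*pi (mod 2*pi)


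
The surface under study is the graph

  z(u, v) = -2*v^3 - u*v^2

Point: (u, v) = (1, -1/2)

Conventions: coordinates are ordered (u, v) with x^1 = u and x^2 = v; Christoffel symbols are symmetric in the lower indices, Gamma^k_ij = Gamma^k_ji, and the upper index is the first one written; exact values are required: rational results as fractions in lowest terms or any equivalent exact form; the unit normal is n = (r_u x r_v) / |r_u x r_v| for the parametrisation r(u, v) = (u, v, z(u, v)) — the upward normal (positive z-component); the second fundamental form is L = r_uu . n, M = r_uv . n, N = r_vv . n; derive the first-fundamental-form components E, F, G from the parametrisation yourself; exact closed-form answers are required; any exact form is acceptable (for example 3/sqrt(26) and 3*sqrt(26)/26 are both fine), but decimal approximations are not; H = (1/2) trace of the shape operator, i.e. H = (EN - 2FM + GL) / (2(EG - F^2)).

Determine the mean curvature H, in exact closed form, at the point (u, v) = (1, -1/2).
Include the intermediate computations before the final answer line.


z_u = -1/4, z_v = -1/2, z_uu = 0, z_uv = 1, z_vv = 4
E = 17/16, F = 1/8, G = 5/4; answer radicand W^2 = 21/16
unnormalised second-form numerators: l = 0, m = 1, n = 4; L = l/sqrt(21/16), and similarly M = m/sqrt(W^2), N = n/sqrt(W^2)
H = (E*n - 2*F*m + G*l) / (2*(EG - F^2)*sqrt(W^2)); E*n - 2*F*m + G*l = 4, EG - F^2 = 21/16, so H = (32/21)/sqrt(21/16)

Answer: H = 128*sqrt(21)/441


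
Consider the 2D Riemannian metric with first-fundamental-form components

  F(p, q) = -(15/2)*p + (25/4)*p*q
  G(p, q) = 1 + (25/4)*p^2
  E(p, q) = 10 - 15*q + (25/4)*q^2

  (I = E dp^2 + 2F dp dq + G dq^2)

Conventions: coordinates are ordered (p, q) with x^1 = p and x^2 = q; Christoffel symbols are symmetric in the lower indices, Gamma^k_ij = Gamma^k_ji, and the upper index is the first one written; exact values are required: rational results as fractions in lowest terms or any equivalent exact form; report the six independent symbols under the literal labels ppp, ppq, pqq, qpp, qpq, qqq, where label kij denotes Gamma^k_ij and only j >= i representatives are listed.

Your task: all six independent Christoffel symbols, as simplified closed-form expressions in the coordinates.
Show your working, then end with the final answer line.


E = 10 - 15*q + (25/4)*q^2; F = -(15/2)*p + (25/4)*p*q; G = 1 + (25/4)*p^2
Gamma^k_ij = (1/2) g^{kl} (d_i g_jl + d_j g_il - d_l g_ij), with g^inv = (1/(EG-F^2)) [[G, -F], [-F, E]]
first partials: E_p = 0, E_q = -15 + (25/2)*q, F_p = -15/2 + (25/4)*q, F_q = (25/4)*p, G_p = (25/2)*p, G_q = 0
D = EG - F^2 = 10 - 15*q + (25/4)*q^2 + (25/4)*p^2
expanded: Gamma^p_pp = (G E_p - 2F F_p + F E_q)/(2D), Gamma^p_pq = (G E_q - F G_p)/(2D), Gamma^p_qq = (2G F_q - G G_p - F G_q)/(2D), Gamma^q_pp = (2E F_p - E E_q - F E_p)/(2D), Gamma^q_pq = (E G_p - F E_q)/(2D), Gamma^q_qq = (E G_q - 2F F_q + F G_p)/(2D); substitute and cancel common factors

Answer: Gamma_ppp = 0, Gamma_ppq = (5*q - 6)/(5*p^2 + 5*q^2 - 12*q + 8), Gamma_pqq = 0, Gamma_qpp = 0, Gamma_qpq = 5*p/(5*p^2 + 5*q^2 - 12*q + 8), Gamma_qqq = 0


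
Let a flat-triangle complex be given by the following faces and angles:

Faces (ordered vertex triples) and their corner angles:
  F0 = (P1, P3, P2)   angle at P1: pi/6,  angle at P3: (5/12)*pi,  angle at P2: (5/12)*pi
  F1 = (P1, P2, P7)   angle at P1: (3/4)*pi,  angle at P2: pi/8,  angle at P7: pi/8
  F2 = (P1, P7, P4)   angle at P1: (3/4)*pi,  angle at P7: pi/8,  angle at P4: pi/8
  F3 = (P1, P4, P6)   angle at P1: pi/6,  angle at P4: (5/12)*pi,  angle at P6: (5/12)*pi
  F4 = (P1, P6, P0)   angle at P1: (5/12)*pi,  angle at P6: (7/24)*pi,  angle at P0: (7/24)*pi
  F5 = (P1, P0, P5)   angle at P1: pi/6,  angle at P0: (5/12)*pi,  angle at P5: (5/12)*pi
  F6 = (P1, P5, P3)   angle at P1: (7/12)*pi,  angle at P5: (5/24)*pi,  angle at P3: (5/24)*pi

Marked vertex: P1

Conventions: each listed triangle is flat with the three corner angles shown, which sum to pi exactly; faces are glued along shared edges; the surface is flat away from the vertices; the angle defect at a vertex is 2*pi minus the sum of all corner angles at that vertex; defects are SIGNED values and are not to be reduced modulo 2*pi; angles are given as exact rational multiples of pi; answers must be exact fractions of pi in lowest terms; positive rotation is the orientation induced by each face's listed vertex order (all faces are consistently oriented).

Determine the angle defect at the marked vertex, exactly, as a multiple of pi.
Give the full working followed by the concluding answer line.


Sum of corner angles at P1: 3*pi
defect = 2*pi - 3*pi

Answer: defect(P1) = -pi
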